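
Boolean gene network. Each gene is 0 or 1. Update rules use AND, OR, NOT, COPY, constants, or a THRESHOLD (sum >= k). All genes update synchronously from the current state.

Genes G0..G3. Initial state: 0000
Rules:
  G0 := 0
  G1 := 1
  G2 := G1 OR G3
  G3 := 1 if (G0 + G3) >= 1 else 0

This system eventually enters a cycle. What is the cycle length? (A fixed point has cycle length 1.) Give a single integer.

Step 0: 0000
Step 1: G0=0(const) G1=1(const) G2=G1|G3=0|0=0 G3=(0+0>=1)=0 -> 0100
Step 2: G0=0(const) G1=1(const) G2=G1|G3=1|0=1 G3=(0+0>=1)=0 -> 0110
Step 3: G0=0(const) G1=1(const) G2=G1|G3=1|0=1 G3=(0+0>=1)=0 -> 0110
State from step 3 equals state from step 2 -> cycle length 1

Answer: 1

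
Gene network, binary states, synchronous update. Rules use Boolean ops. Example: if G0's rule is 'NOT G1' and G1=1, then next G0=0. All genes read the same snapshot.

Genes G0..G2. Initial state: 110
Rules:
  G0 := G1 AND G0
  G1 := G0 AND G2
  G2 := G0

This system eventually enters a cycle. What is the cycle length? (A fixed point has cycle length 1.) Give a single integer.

Step 0: 110
Step 1: G0=G1&G0=1&1=1 G1=G0&G2=1&0=0 G2=G0=1 -> 101
Step 2: G0=G1&G0=0&1=0 G1=G0&G2=1&1=1 G2=G0=1 -> 011
Step 3: G0=G1&G0=1&0=0 G1=G0&G2=0&1=0 G2=G0=0 -> 000
Step 4: G0=G1&G0=0&0=0 G1=G0&G2=0&0=0 G2=G0=0 -> 000
State from step 4 equals state from step 3 -> cycle length 1

Answer: 1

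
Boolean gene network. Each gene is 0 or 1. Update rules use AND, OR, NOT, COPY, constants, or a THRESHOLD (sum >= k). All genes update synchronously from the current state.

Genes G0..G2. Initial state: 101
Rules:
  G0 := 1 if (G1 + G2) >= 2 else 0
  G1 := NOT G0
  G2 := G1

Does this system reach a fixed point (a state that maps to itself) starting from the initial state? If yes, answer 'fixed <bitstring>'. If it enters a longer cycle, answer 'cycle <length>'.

Answer: cycle 5

Derivation:
Step 0: 101
Step 1: G0=(0+1>=2)=0 G1=NOT G0=NOT 1=0 G2=G1=0 -> 000
Step 2: G0=(0+0>=2)=0 G1=NOT G0=NOT 0=1 G2=G1=0 -> 010
Step 3: G0=(1+0>=2)=0 G1=NOT G0=NOT 0=1 G2=G1=1 -> 011
Step 4: G0=(1+1>=2)=1 G1=NOT G0=NOT 0=1 G2=G1=1 -> 111
Step 5: G0=(1+1>=2)=1 G1=NOT G0=NOT 1=0 G2=G1=1 -> 101
Cycle of length 5 starting at step 0 -> no fixed point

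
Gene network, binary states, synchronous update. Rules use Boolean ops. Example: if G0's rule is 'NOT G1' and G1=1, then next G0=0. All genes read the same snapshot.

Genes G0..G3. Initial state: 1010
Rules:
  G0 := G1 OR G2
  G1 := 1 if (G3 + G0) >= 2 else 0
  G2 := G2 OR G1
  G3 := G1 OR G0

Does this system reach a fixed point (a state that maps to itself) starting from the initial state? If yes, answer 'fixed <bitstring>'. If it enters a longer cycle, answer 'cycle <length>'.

Step 0: 1010
Step 1: G0=G1|G2=0|1=1 G1=(0+1>=2)=0 G2=G2|G1=1|0=1 G3=G1|G0=0|1=1 -> 1011
Step 2: G0=G1|G2=0|1=1 G1=(1+1>=2)=1 G2=G2|G1=1|0=1 G3=G1|G0=0|1=1 -> 1111
Step 3: G0=G1|G2=1|1=1 G1=(1+1>=2)=1 G2=G2|G1=1|1=1 G3=G1|G0=1|1=1 -> 1111
Fixed point reached at step 2: 1111

Answer: fixed 1111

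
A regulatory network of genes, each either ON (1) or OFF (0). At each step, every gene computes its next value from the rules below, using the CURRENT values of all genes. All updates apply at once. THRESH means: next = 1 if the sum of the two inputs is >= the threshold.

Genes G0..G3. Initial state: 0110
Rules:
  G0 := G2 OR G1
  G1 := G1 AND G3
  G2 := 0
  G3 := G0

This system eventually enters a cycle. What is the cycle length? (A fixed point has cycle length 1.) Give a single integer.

Answer: 1

Derivation:
Step 0: 0110
Step 1: G0=G2|G1=1|1=1 G1=G1&G3=1&0=0 G2=0(const) G3=G0=0 -> 1000
Step 2: G0=G2|G1=0|0=0 G1=G1&G3=0&0=0 G2=0(const) G3=G0=1 -> 0001
Step 3: G0=G2|G1=0|0=0 G1=G1&G3=0&1=0 G2=0(const) G3=G0=0 -> 0000
Step 4: G0=G2|G1=0|0=0 G1=G1&G3=0&0=0 G2=0(const) G3=G0=0 -> 0000
State from step 4 equals state from step 3 -> cycle length 1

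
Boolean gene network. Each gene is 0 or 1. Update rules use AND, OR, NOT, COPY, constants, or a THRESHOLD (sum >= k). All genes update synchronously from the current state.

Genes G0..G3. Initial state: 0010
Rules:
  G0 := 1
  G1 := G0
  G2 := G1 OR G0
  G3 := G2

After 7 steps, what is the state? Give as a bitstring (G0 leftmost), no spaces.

Step 1: G0=1(const) G1=G0=0 G2=G1|G0=0|0=0 G3=G2=1 -> 1001
Step 2: G0=1(const) G1=G0=1 G2=G1|G0=0|1=1 G3=G2=0 -> 1110
Step 3: G0=1(const) G1=G0=1 G2=G1|G0=1|1=1 G3=G2=1 -> 1111
Step 4: G0=1(const) G1=G0=1 G2=G1|G0=1|1=1 G3=G2=1 -> 1111
Step 5: G0=1(const) G1=G0=1 G2=G1|G0=1|1=1 G3=G2=1 -> 1111
Step 6: G0=1(const) G1=G0=1 G2=G1|G0=1|1=1 G3=G2=1 -> 1111
Step 7: G0=1(const) G1=G0=1 G2=G1|G0=1|1=1 G3=G2=1 -> 1111

1111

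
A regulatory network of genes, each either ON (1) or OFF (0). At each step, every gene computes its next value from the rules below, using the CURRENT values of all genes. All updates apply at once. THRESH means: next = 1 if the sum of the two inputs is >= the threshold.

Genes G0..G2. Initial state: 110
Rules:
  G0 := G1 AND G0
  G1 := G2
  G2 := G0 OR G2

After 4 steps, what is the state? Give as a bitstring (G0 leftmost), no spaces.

Step 1: G0=G1&G0=1&1=1 G1=G2=0 G2=G0|G2=1|0=1 -> 101
Step 2: G0=G1&G0=0&1=0 G1=G2=1 G2=G0|G2=1|1=1 -> 011
Step 3: G0=G1&G0=1&0=0 G1=G2=1 G2=G0|G2=0|1=1 -> 011
Step 4: G0=G1&G0=1&0=0 G1=G2=1 G2=G0|G2=0|1=1 -> 011

011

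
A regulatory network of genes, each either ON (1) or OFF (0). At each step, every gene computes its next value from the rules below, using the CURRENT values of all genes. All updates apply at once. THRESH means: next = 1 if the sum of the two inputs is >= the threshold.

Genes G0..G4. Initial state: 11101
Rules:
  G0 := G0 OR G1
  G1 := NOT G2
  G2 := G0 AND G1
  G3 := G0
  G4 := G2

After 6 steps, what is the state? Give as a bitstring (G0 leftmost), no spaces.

Step 1: G0=G0|G1=1|1=1 G1=NOT G2=NOT 1=0 G2=G0&G1=1&1=1 G3=G0=1 G4=G2=1 -> 10111
Step 2: G0=G0|G1=1|0=1 G1=NOT G2=NOT 1=0 G2=G0&G1=1&0=0 G3=G0=1 G4=G2=1 -> 10011
Step 3: G0=G0|G1=1|0=1 G1=NOT G2=NOT 0=1 G2=G0&G1=1&0=0 G3=G0=1 G4=G2=0 -> 11010
Step 4: G0=G0|G1=1|1=1 G1=NOT G2=NOT 0=1 G2=G0&G1=1&1=1 G3=G0=1 G4=G2=0 -> 11110
Step 5: G0=G0|G1=1|1=1 G1=NOT G2=NOT 1=0 G2=G0&G1=1&1=1 G3=G0=1 G4=G2=1 -> 10111
Step 6: G0=G0|G1=1|0=1 G1=NOT G2=NOT 1=0 G2=G0&G1=1&0=0 G3=G0=1 G4=G2=1 -> 10011

10011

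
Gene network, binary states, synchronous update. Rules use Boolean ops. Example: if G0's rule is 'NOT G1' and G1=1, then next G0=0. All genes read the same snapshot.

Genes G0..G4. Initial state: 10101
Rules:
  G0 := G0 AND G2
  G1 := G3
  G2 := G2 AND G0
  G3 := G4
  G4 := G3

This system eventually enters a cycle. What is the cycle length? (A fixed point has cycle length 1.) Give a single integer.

Step 0: 10101
Step 1: G0=G0&G2=1&1=1 G1=G3=0 G2=G2&G0=1&1=1 G3=G4=1 G4=G3=0 -> 10110
Step 2: G0=G0&G2=1&1=1 G1=G3=1 G2=G2&G0=1&1=1 G3=G4=0 G4=G3=1 -> 11101
Step 3: G0=G0&G2=1&1=1 G1=G3=0 G2=G2&G0=1&1=1 G3=G4=1 G4=G3=0 -> 10110
State from step 3 equals state from step 1 -> cycle length 2

Answer: 2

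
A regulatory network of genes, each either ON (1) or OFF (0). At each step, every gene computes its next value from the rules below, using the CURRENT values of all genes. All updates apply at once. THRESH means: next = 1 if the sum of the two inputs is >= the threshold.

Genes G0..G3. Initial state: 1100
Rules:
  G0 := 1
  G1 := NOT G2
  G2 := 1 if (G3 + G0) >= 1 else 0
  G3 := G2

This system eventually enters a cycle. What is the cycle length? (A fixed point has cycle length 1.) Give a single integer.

Answer: 1

Derivation:
Step 0: 1100
Step 1: G0=1(const) G1=NOT G2=NOT 0=1 G2=(0+1>=1)=1 G3=G2=0 -> 1110
Step 2: G0=1(const) G1=NOT G2=NOT 1=0 G2=(0+1>=1)=1 G3=G2=1 -> 1011
Step 3: G0=1(const) G1=NOT G2=NOT 1=0 G2=(1+1>=1)=1 G3=G2=1 -> 1011
State from step 3 equals state from step 2 -> cycle length 1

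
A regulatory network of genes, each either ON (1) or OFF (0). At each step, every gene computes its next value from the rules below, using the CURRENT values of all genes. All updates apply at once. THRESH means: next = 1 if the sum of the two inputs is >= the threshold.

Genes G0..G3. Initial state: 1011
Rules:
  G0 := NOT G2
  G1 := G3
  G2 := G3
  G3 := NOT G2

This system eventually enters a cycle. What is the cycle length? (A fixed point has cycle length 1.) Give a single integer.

Step 0: 1011
Step 1: G0=NOT G2=NOT 1=0 G1=G3=1 G2=G3=1 G3=NOT G2=NOT 1=0 -> 0110
Step 2: G0=NOT G2=NOT 1=0 G1=G3=0 G2=G3=0 G3=NOT G2=NOT 1=0 -> 0000
Step 3: G0=NOT G2=NOT 0=1 G1=G3=0 G2=G3=0 G3=NOT G2=NOT 0=1 -> 1001
Step 4: G0=NOT G2=NOT 0=1 G1=G3=1 G2=G3=1 G3=NOT G2=NOT 0=1 -> 1111
Step 5: G0=NOT G2=NOT 1=0 G1=G3=1 G2=G3=1 G3=NOT G2=NOT 1=0 -> 0110
State from step 5 equals state from step 1 -> cycle length 4

Answer: 4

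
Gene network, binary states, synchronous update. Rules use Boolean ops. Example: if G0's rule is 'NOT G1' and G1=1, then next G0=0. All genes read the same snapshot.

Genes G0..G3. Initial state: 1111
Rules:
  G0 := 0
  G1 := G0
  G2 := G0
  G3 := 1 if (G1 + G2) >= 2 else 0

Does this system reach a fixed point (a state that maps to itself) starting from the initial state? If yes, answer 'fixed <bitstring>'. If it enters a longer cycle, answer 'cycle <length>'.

Step 0: 1111
Step 1: G0=0(const) G1=G0=1 G2=G0=1 G3=(1+1>=2)=1 -> 0111
Step 2: G0=0(const) G1=G0=0 G2=G0=0 G3=(1+1>=2)=1 -> 0001
Step 3: G0=0(const) G1=G0=0 G2=G0=0 G3=(0+0>=2)=0 -> 0000
Step 4: G0=0(const) G1=G0=0 G2=G0=0 G3=(0+0>=2)=0 -> 0000
Fixed point reached at step 3: 0000

Answer: fixed 0000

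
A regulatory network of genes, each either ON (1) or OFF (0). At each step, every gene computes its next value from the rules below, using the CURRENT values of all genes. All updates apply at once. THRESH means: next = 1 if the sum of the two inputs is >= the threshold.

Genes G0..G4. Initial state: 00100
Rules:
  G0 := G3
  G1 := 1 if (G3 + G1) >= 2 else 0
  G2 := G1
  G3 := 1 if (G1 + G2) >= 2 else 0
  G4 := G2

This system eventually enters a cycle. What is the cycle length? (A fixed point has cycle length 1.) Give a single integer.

Step 0: 00100
Step 1: G0=G3=0 G1=(0+0>=2)=0 G2=G1=0 G3=(0+1>=2)=0 G4=G2=1 -> 00001
Step 2: G0=G3=0 G1=(0+0>=2)=0 G2=G1=0 G3=(0+0>=2)=0 G4=G2=0 -> 00000
Step 3: G0=G3=0 G1=(0+0>=2)=0 G2=G1=0 G3=(0+0>=2)=0 G4=G2=0 -> 00000
State from step 3 equals state from step 2 -> cycle length 1

Answer: 1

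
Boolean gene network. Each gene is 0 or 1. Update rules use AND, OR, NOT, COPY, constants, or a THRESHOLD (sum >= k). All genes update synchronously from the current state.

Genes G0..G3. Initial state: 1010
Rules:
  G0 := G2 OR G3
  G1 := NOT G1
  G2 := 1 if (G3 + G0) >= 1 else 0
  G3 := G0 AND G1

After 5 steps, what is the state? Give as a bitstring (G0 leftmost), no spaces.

Step 1: G0=G2|G3=1|0=1 G1=NOT G1=NOT 0=1 G2=(0+1>=1)=1 G3=G0&G1=1&0=0 -> 1110
Step 2: G0=G2|G3=1|0=1 G1=NOT G1=NOT 1=0 G2=(0+1>=1)=1 G3=G0&G1=1&1=1 -> 1011
Step 3: G0=G2|G3=1|1=1 G1=NOT G1=NOT 0=1 G2=(1+1>=1)=1 G3=G0&G1=1&0=0 -> 1110
Step 4: G0=G2|G3=1|0=1 G1=NOT G1=NOT 1=0 G2=(0+1>=1)=1 G3=G0&G1=1&1=1 -> 1011
Step 5: G0=G2|G3=1|1=1 G1=NOT G1=NOT 0=1 G2=(1+1>=1)=1 G3=G0&G1=1&0=0 -> 1110

1110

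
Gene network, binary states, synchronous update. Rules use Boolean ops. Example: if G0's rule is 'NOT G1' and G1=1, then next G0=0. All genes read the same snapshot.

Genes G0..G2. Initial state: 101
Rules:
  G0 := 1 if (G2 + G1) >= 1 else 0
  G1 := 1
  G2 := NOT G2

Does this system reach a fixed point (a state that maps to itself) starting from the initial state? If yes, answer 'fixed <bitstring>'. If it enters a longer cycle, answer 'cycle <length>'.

Step 0: 101
Step 1: G0=(1+0>=1)=1 G1=1(const) G2=NOT G2=NOT 1=0 -> 110
Step 2: G0=(0+1>=1)=1 G1=1(const) G2=NOT G2=NOT 0=1 -> 111
Step 3: G0=(1+1>=1)=1 G1=1(const) G2=NOT G2=NOT 1=0 -> 110
Cycle of length 2 starting at step 1 -> no fixed point

Answer: cycle 2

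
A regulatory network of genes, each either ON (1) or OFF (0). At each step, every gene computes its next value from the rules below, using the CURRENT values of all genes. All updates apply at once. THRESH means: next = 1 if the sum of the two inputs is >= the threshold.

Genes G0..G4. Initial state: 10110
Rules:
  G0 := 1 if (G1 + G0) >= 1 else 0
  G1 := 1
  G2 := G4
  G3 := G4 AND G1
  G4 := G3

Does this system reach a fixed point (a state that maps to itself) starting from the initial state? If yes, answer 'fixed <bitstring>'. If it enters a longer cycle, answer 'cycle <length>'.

Answer: cycle 2

Derivation:
Step 0: 10110
Step 1: G0=(0+1>=1)=1 G1=1(const) G2=G4=0 G3=G4&G1=0&0=0 G4=G3=1 -> 11001
Step 2: G0=(1+1>=1)=1 G1=1(const) G2=G4=1 G3=G4&G1=1&1=1 G4=G3=0 -> 11110
Step 3: G0=(1+1>=1)=1 G1=1(const) G2=G4=0 G3=G4&G1=0&1=0 G4=G3=1 -> 11001
Cycle of length 2 starting at step 1 -> no fixed point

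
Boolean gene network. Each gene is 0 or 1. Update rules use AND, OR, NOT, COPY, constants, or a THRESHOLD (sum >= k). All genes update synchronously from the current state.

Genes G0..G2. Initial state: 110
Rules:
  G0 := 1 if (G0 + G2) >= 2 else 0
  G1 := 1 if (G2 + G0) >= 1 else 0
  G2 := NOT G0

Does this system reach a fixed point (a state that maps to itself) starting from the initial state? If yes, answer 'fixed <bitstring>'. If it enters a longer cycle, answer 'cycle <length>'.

Step 0: 110
Step 1: G0=(1+0>=2)=0 G1=(0+1>=1)=1 G2=NOT G0=NOT 1=0 -> 010
Step 2: G0=(0+0>=2)=0 G1=(0+0>=1)=0 G2=NOT G0=NOT 0=1 -> 001
Step 3: G0=(0+1>=2)=0 G1=(1+0>=1)=1 G2=NOT G0=NOT 0=1 -> 011
Step 4: G0=(0+1>=2)=0 G1=(1+0>=1)=1 G2=NOT G0=NOT 0=1 -> 011
Fixed point reached at step 3: 011

Answer: fixed 011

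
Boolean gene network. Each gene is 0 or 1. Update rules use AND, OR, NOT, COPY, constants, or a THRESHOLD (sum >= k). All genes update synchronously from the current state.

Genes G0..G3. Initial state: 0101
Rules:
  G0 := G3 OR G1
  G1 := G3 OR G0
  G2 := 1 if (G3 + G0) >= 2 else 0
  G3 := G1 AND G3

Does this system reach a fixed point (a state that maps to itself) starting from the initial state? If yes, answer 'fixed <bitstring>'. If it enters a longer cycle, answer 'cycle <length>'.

Step 0: 0101
Step 1: G0=G3|G1=1|1=1 G1=G3|G0=1|0=1 G2=(1+0>=2)=0 G3=G1&G3=1&1=1 -> 1101
Step 2: G0=G3|G1=1|1=1 G1=G3|G0=1|1=1 G2=(1+1>=2)=1 G3=G1&G3=1&1=1 -> 1111
Step 3: G0=G3|G1=1|1=1 G1=G3|G0=1|1=1 G2=(1+1>=2)=1 G3=G1&G3=1&1=1 -> 1111
Fixed point reached at step 2: 1111

Answer: fixed 1111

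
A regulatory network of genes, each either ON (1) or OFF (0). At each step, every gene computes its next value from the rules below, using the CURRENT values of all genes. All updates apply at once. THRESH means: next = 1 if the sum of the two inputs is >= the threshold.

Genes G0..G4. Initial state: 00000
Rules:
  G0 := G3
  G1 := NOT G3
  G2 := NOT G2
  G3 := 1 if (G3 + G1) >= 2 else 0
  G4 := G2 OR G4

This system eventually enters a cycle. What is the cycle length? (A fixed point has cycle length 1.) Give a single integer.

Step 0: 00000
Step 1: G0=G3=0 G1=NOT G3=NOT 0=1 G2=NOT G2=NOT 0=1 G3=(0+0>=2)=0 G4=G2|G4=0|0=0 -> 01100
Step 2: G0=G3=0 G1=NOT G3=NOT 0=1 G2=NOT G2=NOT 1=0 G3=(0+1>=2)=0 G4=G2|G4=1|0=1 -> 01001
Step 3: G0=G3=0 G1=NOT G3=NOT 0=1 G2=NOT G2=NOT 0=1 G3=(0+1>=2)=0 G4=G2|G4=0|1=1 -> 01101
Step 4: G0=G3=0 G1=NOT G3=NOT 0=1 G2=NOT G2=NOT 1=0 G3=(0+1>=2)=0 G4=G2|G4=1|1=1 -> 01001
State from step 4 equals state from step 2 -> cycle length 2

Answer: 2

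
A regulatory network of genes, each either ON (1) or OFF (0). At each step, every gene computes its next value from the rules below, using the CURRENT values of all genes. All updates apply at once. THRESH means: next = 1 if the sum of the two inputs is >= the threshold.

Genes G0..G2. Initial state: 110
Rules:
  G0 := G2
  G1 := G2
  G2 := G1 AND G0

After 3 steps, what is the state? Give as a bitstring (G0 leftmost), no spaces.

Step 1: G0=G2=0 G1=G2=0 G2=G1&G0=1&1=1 -> 001
Step 2: G0=G2=1 G1=G2=1 G2=G1&G0=0&0=0 -> 110
Step 3: G0=G2=0 G1=G2=0 G2=G1&G0=1&1=1 -> 001

001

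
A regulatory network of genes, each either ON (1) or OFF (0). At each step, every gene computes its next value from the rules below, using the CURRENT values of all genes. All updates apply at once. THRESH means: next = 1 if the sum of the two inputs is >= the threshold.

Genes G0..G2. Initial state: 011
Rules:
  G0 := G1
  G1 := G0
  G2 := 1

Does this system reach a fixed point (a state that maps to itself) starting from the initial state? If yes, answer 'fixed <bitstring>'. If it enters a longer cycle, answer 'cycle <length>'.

Answer: cycle 2

Derivation:
Step 0: 011
Step 1: G0=G1=1 G1=G0=0 G2=1(const) -> 101
Step 2: G0=G1=0 G1=G0=1 G2=1(const) -> 011
Cycle of length 2 starting at step 0 -> no fixed point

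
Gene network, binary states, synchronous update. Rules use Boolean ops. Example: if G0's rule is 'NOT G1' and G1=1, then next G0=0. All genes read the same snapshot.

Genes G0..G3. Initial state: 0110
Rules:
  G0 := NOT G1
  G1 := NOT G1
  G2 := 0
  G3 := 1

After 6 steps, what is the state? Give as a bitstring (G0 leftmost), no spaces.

Step 1: G0=NOT G1=NOT 1=0 G1=NOT G1=NOT 1=0 G2=0(const) G3=1(const) -> 0001
Step 2: G0=NOT G1=NOT 0=1 G1=NOT G1=NOT 0=1 G2=0(const) G3=1(const) -> 1101
Step 3: G0=NOT G1=NOT 1=0 G1=NOT G1=NOT 1=0 G2=0(const) G3=1(const) -> 0001
Step 4: G0=NOT G1=NOT 0=1 G1=NOT G1=NOT 0=1 G2=0(const) G3=1(const) -> 1101
Step 5: G0=NOT G1=NOT 1=0 G1=NOT G1=NOT 1=0 G2=0(const) G3=1(const) -> 0001
Step 6: G0=NOT G1=NOT 0=1 G1=NOT G1=NOT 0=1 G2=0(const) G3=1(const) -> 1101

1101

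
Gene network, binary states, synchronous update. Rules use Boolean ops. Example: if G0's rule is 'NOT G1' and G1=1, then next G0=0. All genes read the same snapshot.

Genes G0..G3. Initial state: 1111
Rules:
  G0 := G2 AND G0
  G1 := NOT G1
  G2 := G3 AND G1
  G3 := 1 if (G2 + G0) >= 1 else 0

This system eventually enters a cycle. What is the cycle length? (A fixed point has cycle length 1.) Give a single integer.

Step 0: 1111
Step 1: G0=G2&G0=1&1=1 G1=NOT G1=NOT 1=0 G2=G3&G1=1&1=1 G3=(1+1>=1)=1 -> 1011
Step 2: G0=G2&G0=1&1=1 G1=NOT G1=NOT 0=1 G2=G3&G1=1&0=0 G3=(1+1>=1)=1 -> 1101
Step 3: G0=G2&G0=0&1=0 G1=NOT G1=NOT 1=0 G2=G3&G1=1&1=1 G3=(0+1>=1)=1 -> 0011
Step 4: G0=G2&G0=1&0=0 G1=NOT G1=NOT 0=1 G2=G3&G1=1&0=0 G3=(1+0>=1)=1 -> 0101
Step 5: G0=G2&G0=0&0=0 G1=NOT G1=NOT 1=0 G2=G3&G1=1&1=1 G3=(0+0>=1)=0 -> 0010
Step 6: G0=G2&G0=1&0=0 G1=NOT G1=NOT 0=1 G2=G3&G1=0&0=0 G3=(1+0>=1)=1 -> 0101
State from step 6 equals state from step 4 -> cycle length 2

Answer: 2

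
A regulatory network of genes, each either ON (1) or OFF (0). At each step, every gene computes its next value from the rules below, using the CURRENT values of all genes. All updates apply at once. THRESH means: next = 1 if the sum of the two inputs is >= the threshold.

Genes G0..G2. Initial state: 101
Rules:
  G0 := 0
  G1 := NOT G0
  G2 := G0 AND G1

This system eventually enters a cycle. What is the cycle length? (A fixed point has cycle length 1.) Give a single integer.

Step 0: 101
Step 1: G0=0(const) G1=NOT G0=NOT 1=0 G2=G0&G1=1&0=0 -> 000
Step 2: G0=0(const) G1=NOT G0=NOT 0=1 G2=G0&G1=0&0=0 -> 010
Step 3: G0=0(const) G1=NOT G0=NOT 0=1 G2=G0&G1=0&1=0 -> 010
State from step 3 equals state from step 2 -> cycle length 1

Answer: 1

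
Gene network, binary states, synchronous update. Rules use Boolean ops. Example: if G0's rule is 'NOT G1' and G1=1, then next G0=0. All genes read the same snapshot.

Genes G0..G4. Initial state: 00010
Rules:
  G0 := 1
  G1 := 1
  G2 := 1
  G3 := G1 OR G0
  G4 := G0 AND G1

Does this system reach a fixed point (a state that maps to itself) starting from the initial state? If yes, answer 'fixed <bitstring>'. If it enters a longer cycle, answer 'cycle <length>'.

Step 0: 00010
Step 1: G0=1(const) G1=1(const) G2=1(const) G3=G1|G0=0|0=0 G4=G0&G1=0&0=0 -> 11100
Step 2: G0=1(const) G1=1(const) G2=1(const) G3=G1|G0=1|1=1 G4=G0&G1=1&1=1 -> 11111
Step 3: G0=1(const) G1=1(const) G2=1(const) G3=G1|G0=1|1=1 G4=G0&G1=1&1=1 -> 11111
Fixed point reached at step 2: 11111

Answer: fixed 11111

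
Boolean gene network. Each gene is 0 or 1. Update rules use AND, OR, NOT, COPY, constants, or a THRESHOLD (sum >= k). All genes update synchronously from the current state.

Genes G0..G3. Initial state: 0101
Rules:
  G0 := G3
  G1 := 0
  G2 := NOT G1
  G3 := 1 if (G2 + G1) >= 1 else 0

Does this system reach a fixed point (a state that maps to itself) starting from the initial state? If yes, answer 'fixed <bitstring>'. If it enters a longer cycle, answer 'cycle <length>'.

Step 0: 0101
Step 1: G0=G3=1 G1=0(const) G2=NOT G1=NOT 1=0 G3=(0+1>=1)=1 -> 1001
Step 2: G0=G3=1 G1=0(const) G2=NOT G1=NOT 0=1 G3=(0+0>=1)=0 -> 1010
Step 3: G0=G3=0 G1=0(const) G2=NOT G1=NOT 0=1 G3=(1+0>=1)=1 -> 0011
Step 4: G0=G3=1 G1=0(const) G2=NOT G1=NOT 0=1 G3=(1+0>=1)=1 -> 1011
Step 5: G0=G3=1 G1=0(const) G2=NOT G1=NOT 0=1 G3=(1+0>=1)=1 -> 1011
Fixed point reached at step 4: 1011

Answer: fixed 1011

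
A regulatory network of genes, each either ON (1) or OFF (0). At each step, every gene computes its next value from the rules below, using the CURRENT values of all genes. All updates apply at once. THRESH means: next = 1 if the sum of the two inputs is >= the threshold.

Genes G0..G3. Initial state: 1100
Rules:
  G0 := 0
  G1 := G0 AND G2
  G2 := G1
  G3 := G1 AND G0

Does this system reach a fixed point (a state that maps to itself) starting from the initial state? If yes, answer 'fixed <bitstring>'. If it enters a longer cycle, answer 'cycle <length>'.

Answer: fixed 0000

Derivation:
Step 0: 1100
Step 1: G0=0(const) G1=G0&G2=1&0=0 G2=G1=1 G3=G1&G0=1&1=1 -> 0011
Step 2: G0=0(const) G1=G0&G2=0&1=0 G2=G1=0 G3=G1&G0=0&0=0 -> 0000
Step 3: G0=0(const) G1=G0&G2=0&0=0 G2=G1=0 G3=G1&G0=0&0=0 -> 0000
Fixed point reached at step 2: 0000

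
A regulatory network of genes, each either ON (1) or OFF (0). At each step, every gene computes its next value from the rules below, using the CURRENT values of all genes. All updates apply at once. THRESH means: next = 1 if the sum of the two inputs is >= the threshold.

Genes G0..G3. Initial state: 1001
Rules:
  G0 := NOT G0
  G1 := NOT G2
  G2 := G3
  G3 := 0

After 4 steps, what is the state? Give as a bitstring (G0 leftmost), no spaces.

Step 1: G0=NOT G0=NOT 1=0 G1=NOT G2=NOT 0=1 G2=G3=1 G3=0(const) -> 0110
Step 2: G0=NOT G0=NOT 0=1 G1=NOT G2=NOT 1=0 G2=G3=0 G3=0(const) -> 1000
Step 3: G0=NOT G0=NOT 1=0 G1=NOT G2=NOT 0=1 G2=G3=0 G3=0(const) -> 0100
Step 4: G0=NOT G0=NOT 0=1 G1=NOT G2=NOT 0=1 G2=G3=0 G3=0(const) -> 1100

1100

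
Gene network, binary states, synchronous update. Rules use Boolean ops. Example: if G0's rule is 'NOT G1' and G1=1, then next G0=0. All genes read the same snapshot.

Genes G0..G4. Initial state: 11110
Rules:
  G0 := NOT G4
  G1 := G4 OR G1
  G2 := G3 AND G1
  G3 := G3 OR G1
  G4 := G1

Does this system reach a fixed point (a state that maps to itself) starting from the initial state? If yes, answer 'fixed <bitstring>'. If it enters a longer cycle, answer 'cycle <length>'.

Step 0: 11110
Step 1: G0=NOT G4=NOT 0=1 G1=G4|G1=0|1=1 G2=G3&G1=1&1=1 G3=G3|G1=1|1=1 G4=G1=1 -> 11111
Step 2: G0=NOT G4=NOT 1=0 G1=G4|G1=1|1=1 G2=G3&G1=1&1=1 G3=G3|G1=1|1=1 G4=G1=1 -> 01111
Step 3: G0=NOT G4=NOT 1=0 G1=G4|G1=1|1=1 G2=G3&G1=1&1=1 G3=G3|G1=1|1=1 G4=G1=1 -> 01111
Fixed point reached at step 2: 01111

Answer: fixed 01111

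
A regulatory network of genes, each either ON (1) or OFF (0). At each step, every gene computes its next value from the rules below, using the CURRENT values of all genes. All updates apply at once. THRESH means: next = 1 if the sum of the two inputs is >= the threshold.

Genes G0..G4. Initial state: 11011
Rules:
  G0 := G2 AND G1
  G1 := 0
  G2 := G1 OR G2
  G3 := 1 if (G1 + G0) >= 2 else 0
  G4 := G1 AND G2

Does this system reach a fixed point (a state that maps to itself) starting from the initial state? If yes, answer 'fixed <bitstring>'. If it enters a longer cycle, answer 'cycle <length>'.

Answer: fixed 00100

Derivation:
Step 0: 11011
Step 1: G0=G2&G1=0&1=0 G1=0(const) G2=G1|G2=1|0=1 G3=(1+1>=2)=1 G4=G1&G2=1&0=0 -> 00110
Step 2: G0=G2&G1=1&0=0 G1=0(const) G2=G1|G2=0|1=1 G3=(0+0>=2)=0 G4=G1&G2=0&1=0 -> 00100
Step 3: G0=G2&G1=1&0=0 G1=0(const) G2=G1|G2=0|1=1 G3=(0+0>=2)=0 G4=G1&G2=0&1=0 -> 00100
Fixed point reached at step 2: 00100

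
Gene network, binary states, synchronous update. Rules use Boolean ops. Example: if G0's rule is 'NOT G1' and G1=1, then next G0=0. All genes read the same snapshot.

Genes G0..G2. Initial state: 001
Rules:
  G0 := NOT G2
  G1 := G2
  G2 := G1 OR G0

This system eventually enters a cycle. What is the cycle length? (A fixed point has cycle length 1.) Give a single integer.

Step 0: 001
Step 1: G0=NOT G2=NOT 1=0 G1=G2=1 G2=G1|G0=0|0=0 -> 010
Step 2: G0=NOT G2=NOT 0=1 G1=G2=0 G2=G1|G0=1|0=1 -> 101
Step 3: G0=NOT G2=NOT 1=0 G1=G2=1 G2=G1|G0=0|1=1 -> 011
Step 4: G0=NOT G2=NOT 1=0 G1=G2=1 G2=G1|G0=1|0=1 -> 011
State from step 4 equals state from step 3 -> cycle length 1

Answer: 1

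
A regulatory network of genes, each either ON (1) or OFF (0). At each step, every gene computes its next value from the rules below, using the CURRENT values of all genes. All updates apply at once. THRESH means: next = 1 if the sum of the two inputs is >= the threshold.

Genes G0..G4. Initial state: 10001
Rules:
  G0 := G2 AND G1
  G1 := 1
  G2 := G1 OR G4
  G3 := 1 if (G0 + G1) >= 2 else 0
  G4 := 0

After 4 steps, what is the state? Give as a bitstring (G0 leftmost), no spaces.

Step 1: G0=G2&G1=0&0=0 G1=1(const) G2=G1|G4=0|1=1 G3=(1+0>=2)=0 G4=0(const) -> 01100
Step 2: G0=G2&G1=1&1=1 G1=1(const) G2=G1|G4=1|0=1 G3=(0+1>=2)=0 G4=0(const) -> 11100
Step 3: G0=G2&G1=1&1=1 G1=1(const) G2=G1|G4=1|0=1 G3=(1+1>=2)=1 G4=0(const) -> 11110
Step 4: G0=G2&G1=1&1=1 G1=1(const) G2=G1|G4=1|0=1 G3=(1+1>=2)=1 G4=0(const) -> 11110

11110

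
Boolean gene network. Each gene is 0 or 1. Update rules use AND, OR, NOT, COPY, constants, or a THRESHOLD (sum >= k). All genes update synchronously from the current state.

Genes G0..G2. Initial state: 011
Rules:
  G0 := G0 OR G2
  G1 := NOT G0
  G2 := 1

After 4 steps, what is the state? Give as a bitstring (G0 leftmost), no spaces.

Step 1: G0=G0|G2=0|1=1 G1=NOT G0=NOT 0=1 G2=1(const) -> 111
Step 2: G0=G0|G2=1|1=1 G1=NOT G0=NOT 1=0 G2=1(const) -> 101
Step 3: G0=G0|G2=1|1=1 G1=NOT G0=NOT 1=0 G2=1(const) -> 101
Step 4: G0=G0|G2=1|1=1 G1=NOT G0=NOT 1=0 G2=1(const) -> 101

101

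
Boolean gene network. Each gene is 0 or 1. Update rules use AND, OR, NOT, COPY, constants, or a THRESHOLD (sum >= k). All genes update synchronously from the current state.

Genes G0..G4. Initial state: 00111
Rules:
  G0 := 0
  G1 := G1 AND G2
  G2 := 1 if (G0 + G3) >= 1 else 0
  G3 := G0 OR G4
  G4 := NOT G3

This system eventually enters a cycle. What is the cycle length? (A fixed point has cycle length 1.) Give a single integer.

Answer: 4

Derivation:
Step 0: 00111
Step 1: G0=0(const) G1=G1&G2=0&1=0 G2=(0+1>=1)=1 G3=G0|G4=0|1=1 G4=NOT G3=NOT 1=0 -> 00110
Step 2: G0=0(const) G1=G1&G2=0&1=0 G2=(0+1>=1)=1 G3=G0|G4=0|0=0 G4=NOT G3=NOT 1=0 -> 00100
Step 3: G0=0(const) G1=G1&G2=0&1=0 G2=(0+0>=1)=0 G3=G0|G4=0|0=0 G4=NOT G3=NOT 0=1 -> 00001
Step 4: G0=0(const) G1=G1&G2=0&0=0 G2=(0+0>=1)=0 G3=G0|G4=0|1=1 G4=NOT G3=NOT 0=1 -> 00011
Step 5: G0=0(const) G1=G1&G2=0&0=0 G2=(0+1>=1)=1 G3=G0|G4=0|1=1 G4=NOT G3=NOT 1=0 -> 00110
State from step 5 equals state from step 1 -> cycle length 4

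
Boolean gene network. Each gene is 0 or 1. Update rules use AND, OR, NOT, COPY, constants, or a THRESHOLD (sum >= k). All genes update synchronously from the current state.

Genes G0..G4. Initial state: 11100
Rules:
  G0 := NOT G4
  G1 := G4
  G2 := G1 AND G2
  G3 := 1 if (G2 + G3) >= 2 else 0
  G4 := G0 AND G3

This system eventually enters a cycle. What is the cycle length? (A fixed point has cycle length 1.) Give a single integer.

Answer: 1

Derivation:
Step 0: 11100
Step 1: G0=NOT G4=NOT 0=1 G1=G4=0 G2=G1&G2=1&1=1 G3=(1+0>=2)=0 G4=G0&G3=1&0=0 -> 10100
Step 2: G0=NOT G4=NOT 0=1 G1=G4=0 G2=G1&G2=0&1=0 G3=(1+0>=2)=0 G4=G0&G3=1&0=0 -> 10000
Step 3: G0=NOT G4=NOT 0=1 G1=G4=0 G2=G1&G2=0&0=0 G3=(0+0>=2)=0 G4=G0&G3=1&0=0 -> 10000
State from step 3 equals state from step 2 -> cycle length 1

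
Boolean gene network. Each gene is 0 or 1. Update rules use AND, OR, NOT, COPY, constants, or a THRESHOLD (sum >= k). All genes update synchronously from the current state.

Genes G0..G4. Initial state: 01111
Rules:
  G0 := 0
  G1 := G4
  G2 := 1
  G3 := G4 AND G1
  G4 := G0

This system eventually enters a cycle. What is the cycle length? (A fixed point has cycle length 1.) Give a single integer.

Step 0: 01111
Step 1: G0=0(const) G1=G4=1 G2=1(const) G3=G4&G1=1&1=1 G4=G0=0 -> 01110
Step 2: G0=0(const) G1=G4=0 G2=1(const) G3=G4&G1=0&1=0 G4=G0=0 -> 00100
Step 3: G0=0(const) G1=G4=0 G2=1(const) G3=G4&G1=0&0=0 G4=G0=0 -> 00100
State from step 3 equals state from step 2 -> cycle length 1

Answer: 1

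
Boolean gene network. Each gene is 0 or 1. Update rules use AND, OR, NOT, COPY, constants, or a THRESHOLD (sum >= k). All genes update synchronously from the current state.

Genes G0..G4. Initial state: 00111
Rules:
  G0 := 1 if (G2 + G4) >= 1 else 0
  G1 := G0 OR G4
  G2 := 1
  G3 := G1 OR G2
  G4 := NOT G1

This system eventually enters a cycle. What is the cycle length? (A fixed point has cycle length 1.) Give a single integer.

Step 0: 00111
Step 1: G0=(1+1>=1)=1 G1=G0|G4=0|1=1 G2=1(const) G3=G1|G2=0|1=1 G4=NOT G1=NOT 0=1 -> 11111
Step 2: G0=(1+1>=1)=1 G1=G0|G4=1|1=1 G2=1(const) G3=G1|G2=1|1=1 G4=NOT G1=NOT 1=0 -> 11110
Step 3: G0=(1+0>=1)=1 G1=G0|G4=1|0=1 G2=1(const) G3=G1|G2=1|1=1 G4=NOT G1=NOT 1=0 -> 11110
State from step 3 equals state from step 2 -> cycle length 1

Answer: 1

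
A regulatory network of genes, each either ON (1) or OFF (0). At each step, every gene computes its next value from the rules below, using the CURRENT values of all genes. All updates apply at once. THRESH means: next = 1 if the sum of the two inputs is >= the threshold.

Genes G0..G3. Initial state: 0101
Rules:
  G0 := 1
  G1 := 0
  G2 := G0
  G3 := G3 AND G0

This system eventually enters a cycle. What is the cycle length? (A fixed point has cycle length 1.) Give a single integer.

Answer: 1

Derivation:
Step 0: 0101
Step 1: G0=1(const) G1=0(const) G2=G0=0 G3=G3&G0=1&0=0 -> 1000
Step 2: G0=1(const) G1=0(const) G2=G0=1 G3=G3&G0=0&1=0 -> 1010
Step 3: G0=1(const) G1=0(const) G2=G0=1 G3=G3&G0=0&1=0 -> 1010
State from step 3 equals state from step 2 -> cycle length 1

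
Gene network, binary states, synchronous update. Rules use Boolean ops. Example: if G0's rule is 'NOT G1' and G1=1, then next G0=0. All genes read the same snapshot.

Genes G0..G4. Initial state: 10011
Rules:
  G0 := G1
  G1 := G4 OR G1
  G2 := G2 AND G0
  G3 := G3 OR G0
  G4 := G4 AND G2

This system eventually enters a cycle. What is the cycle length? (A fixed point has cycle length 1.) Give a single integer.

Answer: 1

Derivation:
Step 0: 10011
Step 1: G0=G1=0 G1=G4|G1=1|0=1 G2=G2&G0=0&1=0 G3=G3|G0=1|1=1 G4=G4&G2=1&0=0 -> 01010
Step 2: G0=G1=1 G1=G4|G1=0|1=1 G2=G2&G0=0&0=0 G3=G3|G0=1|0=1 G4=G4&G2=0&0=0 -> 11010
Step 3: G0=G1=1 G1=G4|G1=0|1=1 G2=G2&G0=0&1=0 G3=G3|G0=1|1=1 G4=G4&G2=0&0=0 -> 11010
State from step 3 equals state from step 2 -> cycle length 1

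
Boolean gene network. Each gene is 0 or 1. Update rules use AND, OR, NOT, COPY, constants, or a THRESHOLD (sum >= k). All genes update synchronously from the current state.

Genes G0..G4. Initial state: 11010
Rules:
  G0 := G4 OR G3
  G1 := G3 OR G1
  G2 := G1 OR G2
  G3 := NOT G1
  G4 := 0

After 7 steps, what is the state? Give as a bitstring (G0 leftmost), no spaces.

Step 1: G0=G4|G3=0|1=1 G1=G3|G1=1|1=1 G2=G1|G2=1|0=1 G3=NOT G1=NOT 1=0 G4=0(const) -> 11100
Step 2: G0=G4|G3=0|0=0 G1=G3|G1=0|1=1 G2=G1|G2=1|1=1 G3=NOT G1=NOT 1=0 G4=0(const) -> 01100
Step 3: G0=G4|G3=0|0=0 G1=G3|G1=0|1=1 G2=G1|G2=1|1=1 G3=NOT G1=NOT 1=0 G4=0(const) -> 01100
Step 4: G0=G4|G3=0|0=0 G1=G3|G1=0|1=1 G2=G1|G2=1|1=1 G3=NOT G1=NOT 1=0 G4=0(const) -> 01100
Step 5: G0=G4|G3=0|0=0 G1=G3|G1=0|1=1 G2=G1|G2=1|1=1 G3=NOT G1=NOT 1=0 G4=0(const) -> 01100
Step 6: G0=G4|G3=0|0=0 G1=G3|G1=0|1=1 G2=G1|G2=1|1=1 G3=NOT G1=NOT 1=0 G4=0(const) -> 01100
Step 7: G0=G4|G3=0|0=0 G1=G3|G1=0|1=1 G2=G1|G2=1|1=1 G3=NOT G1=NOT 1=0 G4=0(const) -> 01100

01100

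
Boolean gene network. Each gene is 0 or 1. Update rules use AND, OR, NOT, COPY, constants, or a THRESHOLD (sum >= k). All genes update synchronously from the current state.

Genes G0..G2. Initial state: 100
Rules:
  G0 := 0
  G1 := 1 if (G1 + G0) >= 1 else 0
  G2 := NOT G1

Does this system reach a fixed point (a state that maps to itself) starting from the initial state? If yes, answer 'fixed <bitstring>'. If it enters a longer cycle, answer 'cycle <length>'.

Answer: fixed 010

Derivation:
Step 0: 100
Step 1: G0=0(const) G1=(0+1>=1)=1 G2=NOT G1=NOT 0=1 -> 011
Step 2: G0=0(const) G1=(1+0>=1)=1 G2=NOT G1=NOT 1=0 -> 010
Step 3: G0=0(const) G1=(1+0>=1)=1 G2=NOT G1=NOT 1=0 -> 010
Fixed point reached at step 2: 010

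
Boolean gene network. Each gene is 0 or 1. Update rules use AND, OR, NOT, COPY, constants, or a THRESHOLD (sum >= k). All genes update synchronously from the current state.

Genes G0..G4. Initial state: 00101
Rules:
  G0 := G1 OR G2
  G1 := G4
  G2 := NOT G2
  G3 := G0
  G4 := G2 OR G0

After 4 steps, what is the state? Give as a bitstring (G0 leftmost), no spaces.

Step 1: G0=G1|G2=0|1=1 G1=G4=1 G2=NOT G2=NOT 1=0 G3=G0=0 G4=G2|G0=1|0=1 -> 11001
Step 2: G0=G1|G2=1|0=1 G1=G4=1 G2=NOT G2=NOT 0=1 G3=G0=1 G4=G2|G0=0|1=1 -> 11111
Step 3: G0=G1|G2=1|1=1 G1=G4=1 G2=NOT G2=NOT 1=0 G3=G0=1 G4=G2|G0=1|1=1 -> 11011
Step 4: G0=G1|G2=1|0=1 G1=G4=1 G2=NOT G2=NOT 0=1 G3=G0=1 G4=G2|G0=0|1=1 -> 11111

11111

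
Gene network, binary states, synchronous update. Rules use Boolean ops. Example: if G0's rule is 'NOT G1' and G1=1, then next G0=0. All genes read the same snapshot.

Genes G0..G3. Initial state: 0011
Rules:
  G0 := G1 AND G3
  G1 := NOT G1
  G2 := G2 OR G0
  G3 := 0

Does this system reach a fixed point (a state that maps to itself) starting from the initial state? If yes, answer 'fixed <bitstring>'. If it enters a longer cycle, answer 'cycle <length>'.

Answer: cycle 2

Derivation:
Step 0: 0011
Step 1: G0=G1&G3=0&1=0 G1=NOT G1=NOT 0=1 G2=G2|G0=1|0=1 G3=0(const) -> 0110
Step 2: G0=G1&G3=1&0=0 G1=NOT G1=NOT 1=0 G2=G2|G0=1|0=1 G3=0(const) -> 0010
Step 3: G0=G1&G3=0&0=0 G1=NOT G1=NOT 0=1 G2=G2|G0=1|0=1 G3=0(const) -> 0110
Cycle of length 2 starting at step 1 -> no fixed point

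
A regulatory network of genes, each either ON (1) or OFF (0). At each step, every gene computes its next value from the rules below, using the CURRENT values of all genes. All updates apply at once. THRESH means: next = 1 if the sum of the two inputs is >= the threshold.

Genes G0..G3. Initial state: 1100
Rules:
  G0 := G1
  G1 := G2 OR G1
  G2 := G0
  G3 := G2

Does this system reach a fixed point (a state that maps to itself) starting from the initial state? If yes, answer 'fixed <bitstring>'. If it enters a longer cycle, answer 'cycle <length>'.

Answer: fixed 1111

Derivation:
Step 0: 1100
Step 1: G0=G1=1 G1=G2|G1=0|1=1 G2=G0=1 G3=G2=0 -> 1110
Step 2: G0=G1=1 G1=G2|G1=1|1=1 G2=G0=1 G3=G2=1 -> 1111
Step 3: G0=G1=1 G1=G2|G1=1|1=1 G2=G0=1 G3=G2=1 -> 1111
Fixed point reached at step 2: 1111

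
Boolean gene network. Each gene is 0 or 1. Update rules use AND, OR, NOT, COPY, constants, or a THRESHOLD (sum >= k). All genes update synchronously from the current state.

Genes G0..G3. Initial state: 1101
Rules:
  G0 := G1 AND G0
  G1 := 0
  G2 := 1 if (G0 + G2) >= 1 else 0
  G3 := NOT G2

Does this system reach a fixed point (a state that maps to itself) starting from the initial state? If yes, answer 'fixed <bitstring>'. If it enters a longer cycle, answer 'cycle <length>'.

Answer: fixed 0010

Derivation:
Step 0: 1101
Step 1: G0=G1&G0=1&1=1 G1=0(const) G2=(1+0>=1)=1 G3=NOT G2=NOT 0=1 -> 1011
Step 2: G0=G1&G0=0&1=0 G1=0(const) G2=(1+1>=1)=1 G3=NOT G2=NOT 1=0 -> 0010
Step 3: G0=G1&G0=0&0=0 G1=0(const) G2=(0+1>=1)=1 G3=NOT G2=NOT 1=0 -> 0010
Fixed point reached at step 2: 0010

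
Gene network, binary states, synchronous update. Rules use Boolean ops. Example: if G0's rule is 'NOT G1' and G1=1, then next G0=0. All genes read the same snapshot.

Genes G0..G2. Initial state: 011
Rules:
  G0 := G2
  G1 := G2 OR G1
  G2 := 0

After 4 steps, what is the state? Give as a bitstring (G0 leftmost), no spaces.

Step 1: G0=G2=1 G1=G2|G1=1|1=1 G2=0(const) -> 110
Step 2: G0=G2=0 G1=G2|G1=0|1=1 G2=0(const) -> 010
Step 3: G0=G2=0 G1=G2|G1=0|1=1 G2=0(const) -> 010
Step 4: G0=G2=0 G1=G2|G1=0|1=1 G2=0(const) -> 010

010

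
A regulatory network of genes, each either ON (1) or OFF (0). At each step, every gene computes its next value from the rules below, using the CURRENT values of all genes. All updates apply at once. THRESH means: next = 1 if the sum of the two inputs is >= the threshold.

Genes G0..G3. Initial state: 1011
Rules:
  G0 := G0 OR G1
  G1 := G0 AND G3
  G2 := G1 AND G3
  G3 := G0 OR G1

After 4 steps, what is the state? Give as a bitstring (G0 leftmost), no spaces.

Step 1: G0=G0|G1=1|0=1 G1=G0&G3=1&1=1 G2=G1&G3=0&1=0 G3=G0|G1=1|0=1 -> 1101
Step 2: G0=G0|G1=1|1=1 G1=G0&G3=1&1=1 G2=G1&G3=1&1=1 G3=G0|G1=1|1=1 -> 1111
Step 3: G0=G0|G1=1|1=1 G1=G0&G3=1&1=1 G2=G1&G3=1&1=1 G3=G0|G1=1|1=1 -> 1111
Step 4: G0=G0|G1=1|1=1 G1=G0&G3=1&1=1 G2=G1&G3=1&1=1 G3=G0|G1=1|1=1 -> 1111

1111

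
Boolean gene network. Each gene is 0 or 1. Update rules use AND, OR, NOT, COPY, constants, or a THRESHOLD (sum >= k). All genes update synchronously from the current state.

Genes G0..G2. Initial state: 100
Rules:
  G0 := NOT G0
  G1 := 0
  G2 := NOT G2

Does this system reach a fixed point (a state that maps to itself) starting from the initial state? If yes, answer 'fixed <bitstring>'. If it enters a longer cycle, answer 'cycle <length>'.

Answer: cycle 2

Derivation:
Step 0: 100
Step 1: G0=NOT G0=NOT 1=0 G1=0(const) G2=NOT G2=NOT 0=1 -> 001
Step 2: G0=NOT G0=NOT 0=1 G1=0(const) G2=NOT G2=NOT 1=0 -> 100
Cycle of length 2 starting at step 0 -> no fixed point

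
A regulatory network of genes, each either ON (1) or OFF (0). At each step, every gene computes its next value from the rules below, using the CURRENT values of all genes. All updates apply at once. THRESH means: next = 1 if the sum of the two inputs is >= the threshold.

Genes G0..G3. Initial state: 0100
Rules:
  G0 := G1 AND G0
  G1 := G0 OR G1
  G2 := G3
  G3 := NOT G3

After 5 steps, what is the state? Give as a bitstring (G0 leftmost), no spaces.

Step 1: G0=G1&G0=1&0=0 G1=G0|G1=0|1=1 G2=G3=0 G3=NOT G3=NOT 0=1 -> 0101
Step 2: G0=G1&G0=1&0=0 G1=G0|G1=0|1=1 G2=G3=1 G3=NOT G3=NOT 1=0 -> 0110
Step 3: G0=G1&G0=1&0=0 G1=G0|G1=0|1=1 G2=G3=0 G3=NOT G3=NOT 0=1 -> 0101
Step 4: G0=G1&G0=1&0=0 G1=G0|G1=0|1=1 G2=G3=1 G3=NOT G3=NOT 1=0 -> 0110
Step 5: G0=G1&G0=1&0=0 G1=G0|G1=0|1=1 G2=G3=0 G3=NOT G3=NOT 0=1 -> 0101

0101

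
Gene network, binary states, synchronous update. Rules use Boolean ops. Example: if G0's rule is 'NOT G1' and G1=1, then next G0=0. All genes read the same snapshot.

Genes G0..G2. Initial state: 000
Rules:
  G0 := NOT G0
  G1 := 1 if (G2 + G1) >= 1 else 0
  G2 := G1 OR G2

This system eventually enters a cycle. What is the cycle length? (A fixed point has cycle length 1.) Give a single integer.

Answer: 2

Derivation:
Step 0: 000
Step 1: G0=NOT G0=NOT 0=1 G1=(0+0>=1)=0 G2=G1|G2=0|0=0 -> 100
Step 2: G0=NOT G0=NOT 1=0 G1=(0+0>=1)=0 G2=G1|G2=0|0=0 -> 000
State from step 2 equals state from step 0 -> cycle length 2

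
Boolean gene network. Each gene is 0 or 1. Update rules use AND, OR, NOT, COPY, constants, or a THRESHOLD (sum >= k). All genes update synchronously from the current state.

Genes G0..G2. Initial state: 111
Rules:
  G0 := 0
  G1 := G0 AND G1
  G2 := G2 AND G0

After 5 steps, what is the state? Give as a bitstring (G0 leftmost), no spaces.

Step 1: G0=0(const) G1=G0&G1=1&1=1 G2=G2&G0=1&1=1 -> 011
Step 2: G0=0(const) G1=G0&G1=0&1=0 G2=G2&G0=1&0=0 -> 000
Step 3: G0=0(const) G1=G0&G1=0&0=0 G2=G2&G0=0&0=0 -> 000
Step 4: G0=0(const) G1=G0&G1=0&0=0 G2=G2&G0=0&0=0 -> 000
Step 5: G0=0(const) G1=G0&G1=0&0=0 G2=G2&G0=0&0=0 -> 000

000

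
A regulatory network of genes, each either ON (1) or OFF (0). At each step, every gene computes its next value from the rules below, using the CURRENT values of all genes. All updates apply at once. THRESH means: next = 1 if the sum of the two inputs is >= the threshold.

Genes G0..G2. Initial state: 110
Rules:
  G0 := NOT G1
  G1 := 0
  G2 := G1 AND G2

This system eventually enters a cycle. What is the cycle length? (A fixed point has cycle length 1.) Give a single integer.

Answer: 1

Derivation:
Step 0: 110
Step 1: G0=NOT G1=NOT 1=0 G1=0(const) G2=G1&G2=1&0=0 -> 000
Step 2: G0=NOT G1=NOT 0=1 G1=0(const) G2=G1&G2=0&0=0 -> 100
Step 3: G0=NOT G1=NOT 0=1 G1=0(const) G2=G1&G2=0&0=0 -> 100
State from step 3 equals state from step 2 -> cycle length 1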